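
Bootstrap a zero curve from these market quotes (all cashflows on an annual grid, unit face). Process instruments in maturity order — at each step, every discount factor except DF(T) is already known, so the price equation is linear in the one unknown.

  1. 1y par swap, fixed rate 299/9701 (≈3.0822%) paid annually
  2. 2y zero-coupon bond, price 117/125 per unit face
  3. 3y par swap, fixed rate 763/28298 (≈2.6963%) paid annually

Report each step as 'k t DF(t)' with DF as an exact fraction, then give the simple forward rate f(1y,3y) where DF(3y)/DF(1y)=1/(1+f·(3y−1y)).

1 1 9701/10000
2 2 117/125
3 3 9237/10000
f(1y,3y) = ((9701/10000)/(9237/10000) − 1)/(2) = 232/9237 ≈ 2.5116%

step 1 [1y] swap r/1=299/9701: DF=(1 − 299/9701·(0))/(1+299/9701) = 9701/10000 ≈ 0.970100
step 2 [2y] zero: DF = P = 117/125 ≈ 0.936000
step 3 [3y] swap r/1=763/28298: DF=(1 − 763/28298·(0.970100+0.936000))/(1+763/28298) = 9237/10000 ≈ 0.923700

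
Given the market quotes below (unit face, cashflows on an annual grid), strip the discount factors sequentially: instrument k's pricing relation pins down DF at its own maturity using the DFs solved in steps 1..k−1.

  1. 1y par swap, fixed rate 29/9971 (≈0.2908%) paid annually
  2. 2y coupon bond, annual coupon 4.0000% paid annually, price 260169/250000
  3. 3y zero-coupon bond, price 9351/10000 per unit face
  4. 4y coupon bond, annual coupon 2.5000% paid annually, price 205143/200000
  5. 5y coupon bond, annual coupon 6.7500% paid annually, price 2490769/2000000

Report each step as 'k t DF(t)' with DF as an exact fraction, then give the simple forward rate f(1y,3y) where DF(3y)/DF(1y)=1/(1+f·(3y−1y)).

step 1 [1y] swap r/1=29/9971: DF=(1 − 29/9971·(0))/(1+29/9971) = 9971/10000 ≈ 0.997100
step 2 [2y] bond c/1=1/25: DF=(260169/250000 − 1/25·(0.997100))/(1+1/25) = 9623/10000 ≈ 0.962300
step 3 [3y] zero: DF = P = 9351/10000 ≈ 0.935100
step 4 [4y] bond c/1=1/40: DF=(205143/200000 − 1/40·(0.997100+0.962300+0.935100))/(1+1/40) = 9301/10000 ≈ 0.930100
step 5 [5y] bond c/1=27/400: DF=(2490769/2000000 − 27/400·(0.997100+0.962300+0.935100+0.930100))/(1+27/400) = 578/625 ≈ 0.924800

1 1 9971/10000
2 2 9623/10000
3 3 9351/10000
4 4 9301/10000
5 5 578/625
f(1y,3y) = ((9971/10000)/(9351/10000) − 1)/(2) = 310/9351 ≈ 3.3152%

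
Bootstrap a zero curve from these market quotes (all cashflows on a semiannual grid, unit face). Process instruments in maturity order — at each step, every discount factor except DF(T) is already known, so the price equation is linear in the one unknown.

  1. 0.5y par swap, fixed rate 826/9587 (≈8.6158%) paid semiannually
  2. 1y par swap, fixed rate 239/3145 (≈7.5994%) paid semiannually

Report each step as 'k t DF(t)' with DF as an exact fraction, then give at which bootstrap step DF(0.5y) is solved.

step 1 [0.5y] swap r/2=413/9587: DF=(1 − 413/9587·(0))/(1+413/9587) = 9587/10000 ≈ 0.958700
step 2 [1y] swap r/2=239/6290: DF=(1 − 239/6290·(0.958700))/(1+239/6290) = 9283/10000 ≈ 0.928300

1 1/2 9587/10000
2 1 9283/10000
DF(0.5y) is solved at step 1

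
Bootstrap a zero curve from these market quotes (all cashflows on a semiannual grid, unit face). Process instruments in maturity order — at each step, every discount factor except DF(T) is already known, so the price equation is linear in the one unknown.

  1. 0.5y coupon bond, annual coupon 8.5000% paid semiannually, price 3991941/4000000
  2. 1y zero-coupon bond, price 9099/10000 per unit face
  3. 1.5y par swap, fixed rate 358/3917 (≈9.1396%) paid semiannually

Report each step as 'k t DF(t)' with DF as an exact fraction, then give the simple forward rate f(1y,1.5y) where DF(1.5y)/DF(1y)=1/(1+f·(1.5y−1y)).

1 1/2 9573/10000
2 1 9099/10000
3 3/2 8747/10000
f(1y,1.5y) = ((9099/10000)/(8747/10000) − 1)/(1/2) = 704/8747 ≈ 8.0485%

step 1 [0.5y] bond c/2=17/400: DF=(3991941/4000000 − 17/400·(0))/(1+17/400) = 9573/10000 ≈ 0.957300
step 2 [1y] zero: DF = P = 9099/10000 ≈ 0.909900
step 3 [1.5y] swap r/2=179/3917: DF=(1 − 179/3917·(0.957300+0.909900))/(1+179/3917) = 8747/10000 ≈ 0.874700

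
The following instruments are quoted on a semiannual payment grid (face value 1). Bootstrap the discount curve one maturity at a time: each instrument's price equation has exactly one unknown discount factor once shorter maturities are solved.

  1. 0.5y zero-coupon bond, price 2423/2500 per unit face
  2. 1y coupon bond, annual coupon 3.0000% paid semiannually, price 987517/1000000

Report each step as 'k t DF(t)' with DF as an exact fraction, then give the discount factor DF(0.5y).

1 1/2 2423/2500
2 1 4793/5000
DF(0.5y) = 2423/2500 ≈ 0.969200

step 1 [0.5y] zero: DF = P = 2423/2500 ≈ 0.969200
step 2 [1y] bond c/2=3/200: DF=(987517/1000000 − 3/200·(0.969200))/(1+3/200) = 4793/5000 ≈ 0.958600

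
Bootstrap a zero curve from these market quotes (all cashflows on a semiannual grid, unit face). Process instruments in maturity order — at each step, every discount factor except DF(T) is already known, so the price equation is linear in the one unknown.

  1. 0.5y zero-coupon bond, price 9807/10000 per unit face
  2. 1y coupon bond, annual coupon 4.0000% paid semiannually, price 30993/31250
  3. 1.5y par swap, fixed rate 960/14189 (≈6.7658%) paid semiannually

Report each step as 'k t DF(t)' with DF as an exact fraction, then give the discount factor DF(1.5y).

step 1 [0.5y] zero: DF = P = 9807/10000 ≈ 0.980700
step 2 [1y] bond c/2=1/50: DF=(30993/31250 − 1/50·(0.980700))/(1+1/50) = 9531/10000 ≈ 0.953100
step 3 [1.5y] swap r/2=480/14189: DF=(1 − 480/14189·(0.980700+0.953100))/(1+480/14189) = 113/125 ≈ 0.904000

1 1/2 9807/10000
2 1 9531/10000
3 3/2 113/125
DF(1.5y) = 113/125 ≈ 0.904000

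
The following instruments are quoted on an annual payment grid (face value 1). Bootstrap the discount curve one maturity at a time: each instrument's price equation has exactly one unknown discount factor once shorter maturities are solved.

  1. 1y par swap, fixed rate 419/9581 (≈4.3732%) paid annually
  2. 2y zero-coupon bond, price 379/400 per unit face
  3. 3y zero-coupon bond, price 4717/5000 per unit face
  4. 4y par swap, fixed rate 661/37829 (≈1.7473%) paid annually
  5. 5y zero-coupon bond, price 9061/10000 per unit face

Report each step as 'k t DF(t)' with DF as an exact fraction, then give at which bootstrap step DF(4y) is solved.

step 1 [1y] swap r/1=419/9581: DF=(1 − 419/9581·(0))/(1+419/9581) = 9581/10000 ≈ 0.958100
step 2 [2y] zero: DF = P = 379/400 ≈ 0.947500
step 3 [3y] zero: DF = P = 4717/5000 ≈ 0.943400
step 4 [4y] swap r/1=661/37829: DF=(1 − 661/37829·(0.958100+0.947500+0.943400))/(1+661/37829) = 9339/10000 ≈ 0.933900
step 5 [5y] zero: DF = P = 9061/10000 ≈ 0.906100

1 1 9581/10000
2 2 379/400
3 3 4717/5000
4 4 9339/10000
5 5 9061/10000
DF(4y) is solved at step 4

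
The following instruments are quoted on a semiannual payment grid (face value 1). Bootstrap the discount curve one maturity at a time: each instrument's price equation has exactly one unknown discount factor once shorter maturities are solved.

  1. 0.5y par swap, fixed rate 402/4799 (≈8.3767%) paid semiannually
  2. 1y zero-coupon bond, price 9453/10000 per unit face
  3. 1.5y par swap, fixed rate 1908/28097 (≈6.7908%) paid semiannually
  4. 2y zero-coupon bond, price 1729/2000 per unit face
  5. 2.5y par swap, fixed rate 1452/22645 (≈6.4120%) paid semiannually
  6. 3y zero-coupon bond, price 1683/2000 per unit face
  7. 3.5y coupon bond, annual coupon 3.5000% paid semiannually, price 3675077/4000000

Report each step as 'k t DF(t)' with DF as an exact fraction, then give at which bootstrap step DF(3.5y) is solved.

step 1 [0.5y] swap r/2=201/4799: DF=(1 − 201/4799·(0))/(1+201/4799) = 4799/5000 ≈ 0.959800
step 2 [1y] zero: DF = P = 9453/10000 ≈ 0.945300
step 3 [1.5y] swap r/2=954/28097: DF=(1 − 954/28097·(0.959800+0.945300))/(1+954/28097) = 4523/5000 ≈ 0.904600
step 4 [2y] zero: DF = P = 1729/2000 ≈ 0.864500
step 5 [2.5y] swap r/2=726/22645: DF=(1 − 726/22645·(0.959800+0.945300+0.904600+0.864500))/(1+726/22645) = 2137/2500 ≈ 0.854800
step 6 [3y] zero: DF = P = 1683/2000 ≈ 0.841500
step 7 [3.5y] bond c/2=7/400: DF=(3675077/4000000 − 7/400·(0.959800+0.945300+0.904600+0.864500+0.854800+0.841500))/(1+7/400) = 4053/5000 ≈ 0.810600

1 1/2 4799/5000
2 1 9453/10000
3 3/2 4523/5000
4 2 1729/2000
5 5/2 2137/2500
6 3 1683/2000
7 7/2 4053/5000
DF(3.5y) is solved at step 7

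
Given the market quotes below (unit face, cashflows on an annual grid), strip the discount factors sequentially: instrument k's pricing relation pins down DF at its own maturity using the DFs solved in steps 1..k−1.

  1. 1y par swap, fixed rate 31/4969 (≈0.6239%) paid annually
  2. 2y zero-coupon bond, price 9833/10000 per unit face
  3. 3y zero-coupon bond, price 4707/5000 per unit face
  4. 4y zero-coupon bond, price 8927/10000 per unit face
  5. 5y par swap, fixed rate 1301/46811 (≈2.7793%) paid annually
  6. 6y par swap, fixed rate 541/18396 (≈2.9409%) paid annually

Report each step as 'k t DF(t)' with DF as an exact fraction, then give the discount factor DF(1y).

1 1 4969/5000
2 2 9833/10000
3 3 4707/5000
4 4 8927/10000
5 5 8699/10000
6 6 8377/10000
DF(1y) = 4969/5000 ≈ 0.993800

step 1 [1y] swap r/1=31/4969: DF=(1 − 31/4969·(0))/(1+31/4969) = 4969/5000 ≈ 0.993800
step 2 [2y] zero: DF = P = 9833/10000 ≈ 0.983300
step 3 [3y] zero: DF = P = 4707/5000 ≈ 0.941400
step 4 [4y] zero: DF = P = 8927/10000 ≈ 0.892700
step 5 [5y] swap r/1=1301/46811: DF=(1 − 1301/46811·(0.993800+0.983300+0.941400+0.892700))/(1+1301/46811) = 8699/10000 ≈ 0.869900
step 6 [6y] swap r/1=541/18396: DF=(1 − 541/18396·(0.993800+0.983300+0.941400+0.892700+0.869900))/(1+541/18396) = 8377/10000 ≈ 0.837700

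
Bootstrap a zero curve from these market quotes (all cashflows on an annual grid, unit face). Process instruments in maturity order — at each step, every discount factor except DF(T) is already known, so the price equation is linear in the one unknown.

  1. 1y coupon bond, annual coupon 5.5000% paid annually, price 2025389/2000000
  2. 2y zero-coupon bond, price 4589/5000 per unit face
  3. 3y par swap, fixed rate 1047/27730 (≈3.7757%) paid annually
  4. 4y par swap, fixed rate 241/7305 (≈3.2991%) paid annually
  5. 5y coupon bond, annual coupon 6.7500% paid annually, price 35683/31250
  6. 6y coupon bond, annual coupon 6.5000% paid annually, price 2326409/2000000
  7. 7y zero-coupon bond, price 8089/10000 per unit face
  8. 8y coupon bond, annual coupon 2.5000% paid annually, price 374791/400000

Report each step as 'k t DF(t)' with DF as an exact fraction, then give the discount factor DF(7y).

step 1 [1y] bond c/1=11/200: DF=(2025389/2000000 − 11/200·(0))/(1+11/200) = 9599/10000 ≈ 0.959900
step 2 [2y] zero: DF = P = 4589/5000 ≈ 0.917800
step 3 [3y] swap r/1=1047/27730: DF=(1 − 1047/27730·(0.959900+0.917800))/(1+1047/27730) = 8953/10000 ≈ 0.895300
step 4 [4y] swap r/1=241/7305: DF=(1 − 241/7305·(0.959900+0.917800+0.895300))/(1+241/7305) = 1759/2000 ≈ 0.879500
step 5 [5y] bond c/1=27/400: DF=(35683/31250 − 27/400·(0.959900+0.917800+0.895300+0.879500))/(1+27/400) = 8387/10000 ≈ 0.838700
step 6 [6y] bond c/1=13/200: DF=(2326409/2000000 − 13/200·(0.959900+0.917800+0.895300+0.879500+0.838700))/(1+13/200) = 8181/10000 ≈ 0.818100
step 7 [7y] zero: DF = P = 8089/10000 ≈ 0.808900
step 8 [8y] bond c/1=1/40: DF=(374791/400000 − 1/40·(0.959900+0.917800+0.895300+0.879500+0.838700+0.818100+0.808900))/(1+1/40) = 7649/10000 ≈ 0.764900

1 1 9599/10000
2 2 4589/5000
3 3 8953/10000
4 4 1759/2000
5 5 8387/10000
6 6 8181/10000
7 7 8089/10000
8 8 7649/10000
DF(7y) = 8089/10000 ≈ 0.808900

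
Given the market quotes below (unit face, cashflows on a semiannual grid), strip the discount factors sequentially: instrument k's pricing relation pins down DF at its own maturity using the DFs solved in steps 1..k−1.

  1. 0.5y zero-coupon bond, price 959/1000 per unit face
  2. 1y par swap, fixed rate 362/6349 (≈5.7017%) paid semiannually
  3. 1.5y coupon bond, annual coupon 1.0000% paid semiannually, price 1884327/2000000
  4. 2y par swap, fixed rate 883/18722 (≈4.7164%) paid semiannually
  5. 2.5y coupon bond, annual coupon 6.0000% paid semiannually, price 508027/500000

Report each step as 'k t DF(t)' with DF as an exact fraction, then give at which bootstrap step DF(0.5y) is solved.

step 1 [0.5y] zero: DF = P = 959/1000 ≈ 0.959000
step 2 [1y] swap r/2=181/6349: DF=(1 − 181/6349·(0.959000))/(1+181/6349) = 9457/10000 ≈ 0.945700
step 3 [1.5y] bond c/2=1/200: DF=(1884327/2000000 − 1/200·(0.959000+0.945700))/(1+1/200) = 116/125 ≈ 0.928000
step 4 [2y] swap r/2=883/37444: DF=(1 − 883/37444·(0.959000+0.945700+0.928000))/(1+883/37444) = 9117/10000 ≈ 0.911700
step 5 [2.5y] bond c/2=3/100: DF=(508027/500000 − 3/100·(0.959000+0.945700+0.928000+0.911700))/(1+3/100) = 4387/5000 ≈ 0.877400

1 1/2 959/1000
2 1 9457/10000
3 3/2 116/125
4 2 9117/10000
5 5/2 4387/5000
DF(0.5y) is solved at step 1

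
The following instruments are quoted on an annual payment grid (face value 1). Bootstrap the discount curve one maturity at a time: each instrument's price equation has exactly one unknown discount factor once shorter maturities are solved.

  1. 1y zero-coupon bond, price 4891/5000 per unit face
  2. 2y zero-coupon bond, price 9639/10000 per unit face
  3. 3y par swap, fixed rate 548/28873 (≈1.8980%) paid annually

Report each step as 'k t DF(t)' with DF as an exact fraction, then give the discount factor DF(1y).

1 1 4891/5000
2 2 9639/10000
3 3 2363/2500
DF(1y) = 4891/5000 ≈ 0.978200

step 1 [1y] zero: DF = P = 4891/5000 ≈ 0.978200
step 2 [2y] zero: DF = P = 9639/10000 ≈ 0.963900
step 3 [3y] swap r/1=548/28873: DF=(1 − 548/28873·(0.978200+0.963900))/(1+548/28873) = 2363/2500 ≈ 0.945200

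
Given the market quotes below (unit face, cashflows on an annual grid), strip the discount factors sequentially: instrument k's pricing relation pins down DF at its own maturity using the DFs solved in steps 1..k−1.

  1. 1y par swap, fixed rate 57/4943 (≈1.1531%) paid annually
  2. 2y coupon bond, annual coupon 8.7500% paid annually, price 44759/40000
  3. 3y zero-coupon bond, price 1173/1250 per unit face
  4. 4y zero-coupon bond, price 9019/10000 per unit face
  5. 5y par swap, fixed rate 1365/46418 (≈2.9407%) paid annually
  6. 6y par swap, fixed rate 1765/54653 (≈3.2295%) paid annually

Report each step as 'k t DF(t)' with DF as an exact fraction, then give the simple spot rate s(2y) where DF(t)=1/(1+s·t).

step 1 [1y] swap r/1=57/4943: DF=(1 − 57/4943·(0))/(1+57/4943) = 4943/5000 ≈ 0.988600
step 2 [2y] bond c/1=7/80: DF=(44759/40000 − 7/80·(0.988600))/(1+7/80) = 4747/5000 ≈ 0.949400
step 3 [3y] zero: DF = P = 1173/1250 ≈ 0.938400
step 4 [4y] zero: DF = P = 9019/10000 ≈ 0.901900
step 5 [5y] swap r/1=1365/46418: DF=(1 − 1365/46418·(0.988600+0.949400+0.938400+0.901900))/(1+1365/46418) = 1727/2000 ≈ 0.863500
step 6 [6y] swap r/1=1765/54653: DF=(1 − 1765/54653·(0.988600+0.949400+0.938400+0.901900+0.863500))/(1+1765/54653) = 1647/2000 ≈ 0.823500

1 1 4943/5000
2 2 4747/5000
3 3 1173/1250
4 4 9019/10000
5 5 1727/2000
6 6 1647/2000
s(2y) = (1/(4747/5000) − 1)/(2) = 253/9494 ≈ 2.6648%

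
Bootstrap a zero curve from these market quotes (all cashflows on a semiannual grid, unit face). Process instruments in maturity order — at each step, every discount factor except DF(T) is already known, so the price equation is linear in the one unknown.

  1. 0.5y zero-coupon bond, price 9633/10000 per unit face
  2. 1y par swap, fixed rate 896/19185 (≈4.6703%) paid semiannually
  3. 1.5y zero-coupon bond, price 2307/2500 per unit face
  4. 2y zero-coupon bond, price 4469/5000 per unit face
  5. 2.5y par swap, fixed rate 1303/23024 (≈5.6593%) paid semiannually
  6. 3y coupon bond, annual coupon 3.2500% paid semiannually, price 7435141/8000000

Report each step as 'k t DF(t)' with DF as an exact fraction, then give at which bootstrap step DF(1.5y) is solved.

step 1 [0.5y] zero: DF = P = 9633/10000 ≈ 0.963300
step 2 [1y] swap r/2=448/19185: DF=(1 − 448/19185·(0.963300))/(1+448/19185) = 597/625 ≈ 0.955200
step 3 [1.5y] zero: DF = P = 2307/2500 ≈ 0.922800
step 4 [2y] zero: DF = P = 4469/5000 ≈ 0.893800
step 5 [2.5y] swap r/2=1303/46048: DF=(1 − 1303/46048·(0.963300+0.955200+0.922800+0.893800))/(1+1303/46048) = 8697/10000 ≈ 0.869700
step 6 [3y] bond c/2=13/800: DF=(7435141/8000000 − 13/800·(0.963300+0.955200+0.922800+0.893800+0.869700))/(1+13/800) = 8409/10000 ≈ 0.840900

1 1/2 9633/10000
2 1 597/625
3 3/2 2307/2500
4 2 4469/5000
5 5/2 8697/10000
6 3 8409/10000
DF(1.5y) is solved at step 3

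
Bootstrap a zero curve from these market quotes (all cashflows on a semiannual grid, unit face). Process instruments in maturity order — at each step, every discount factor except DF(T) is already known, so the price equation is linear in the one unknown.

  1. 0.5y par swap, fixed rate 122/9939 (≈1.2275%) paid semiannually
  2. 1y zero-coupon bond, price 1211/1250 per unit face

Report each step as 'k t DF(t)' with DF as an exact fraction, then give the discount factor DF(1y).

1 1/2 9939/10000
2 1 1211/1250
DF(1y) = 1211/1250 ≈ 0.968800

step 1 [0.5y] swap r/2=61/9939: DF=(1 − 61/9939·(0))/(1+61/9939) = 9939/10000 ≈ 0.993900
step 2 [1y] zero: DF = P = 1211/1250 ≈ 0.968800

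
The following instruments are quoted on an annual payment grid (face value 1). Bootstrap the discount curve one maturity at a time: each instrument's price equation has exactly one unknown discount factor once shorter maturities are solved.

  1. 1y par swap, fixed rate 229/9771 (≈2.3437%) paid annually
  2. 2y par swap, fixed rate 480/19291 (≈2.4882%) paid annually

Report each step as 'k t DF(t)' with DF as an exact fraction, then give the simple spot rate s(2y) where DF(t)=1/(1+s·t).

1 1 9771/10000
2 2 119/125
s(2y) = (1/(119/125) − 1)/(2) = 3/119 ≈ 2.5210%

step 1 [1y] swap r/1=229/9771: DF=(1 − 229/9771·(0))/(1+229/9771) = 9771/10000 ≈ 0.977100
step 2 [2y] swap r/1=480/19291: DF=(1 − 480/19291·(0.977100))/(1+480/19291) = 119/125 ≈ 0.952000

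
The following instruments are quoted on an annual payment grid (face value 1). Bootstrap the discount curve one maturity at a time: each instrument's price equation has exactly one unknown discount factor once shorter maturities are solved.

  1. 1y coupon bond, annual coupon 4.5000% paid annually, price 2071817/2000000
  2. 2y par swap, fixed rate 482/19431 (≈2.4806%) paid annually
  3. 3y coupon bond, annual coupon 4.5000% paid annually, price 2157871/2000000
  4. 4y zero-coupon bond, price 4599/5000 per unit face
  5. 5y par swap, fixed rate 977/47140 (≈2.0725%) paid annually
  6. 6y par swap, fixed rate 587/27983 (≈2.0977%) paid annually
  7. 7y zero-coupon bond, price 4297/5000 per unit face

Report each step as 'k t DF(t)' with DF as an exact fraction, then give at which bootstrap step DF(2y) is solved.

step 1 [1y] bond c/1=9/200: DF=(2071817/2000000 − 9/200·(0))/(1+9/200) = 9913/10000 ≈ 0.991300
step 2 [2y] swap r/1=482/19431: DF=(1 − 482/19431·(0.991300))/(1+482/19431) = 4759/5000 ≈ 0.951800
step 3 [3y] bond c/1=9/200: DF=(2157871/2000000 − 9/200·(0.991300+0.951800))/(1+9/200) = 593/625 ≈ 0.948800
step 4 [4y] zero: DF = P = 4599/5000 ≈ 0.919800
step 5 [5y] swap r/1=977/47140: DF=(1 − 977/47140·(0.991300+0.951800+0.948800+0.919800))/(1+977/47140) = 9023/10000 ≈ 0.902300
step 6 [6y] swap r/1=587/27983: DF=(1 − 587/27983·(0.991300+0.951800+0.948800+0.919800+0.902300))/(1+587/27983) = 4413/5000 ≈ 0.882600
step 7 [7y] zero: DF = P = 4297/5000 ≈ 0.859400

1 1 9913/10000
2 2 4759/5000
3 3 593/625
4 4 4599/5000
5 5 9023/10000
6 6 4413/5000
7 7 4297/5000
DF(2y) is solved at step 2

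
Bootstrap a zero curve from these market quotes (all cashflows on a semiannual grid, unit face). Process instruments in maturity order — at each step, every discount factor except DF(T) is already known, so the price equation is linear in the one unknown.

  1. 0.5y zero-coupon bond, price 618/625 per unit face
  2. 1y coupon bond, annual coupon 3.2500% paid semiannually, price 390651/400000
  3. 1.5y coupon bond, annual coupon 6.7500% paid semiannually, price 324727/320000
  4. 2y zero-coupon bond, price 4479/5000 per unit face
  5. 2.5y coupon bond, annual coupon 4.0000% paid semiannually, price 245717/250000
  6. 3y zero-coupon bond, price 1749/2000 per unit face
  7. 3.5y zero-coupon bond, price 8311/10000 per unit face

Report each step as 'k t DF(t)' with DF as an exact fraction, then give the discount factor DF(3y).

1 1/2 618/625
2 1 2363/2500
3 3/2 1837/2000
4 2 4479/5000
5 5/2 8901/10000
6 3 1749/2000
7 7/2 8311/10000
DF(3y) = 1749/2000 ≈ 0.874500

step 1 [0.5y] zero: DF = P = 618/625 ≈ 0.988800
step 2 [1y] bond c/2=13/800: DF=(390651/400000 − 13/800·(0.988800))/(1+13/800) = 2363/2500 ≈ 0.945200
step 3 [1.5y] bond c/2=27/800: DF=(324727/320000 − 27/800·(0.988800+0.945200))/(1+27/800) = 1837/2000 ≈ 0.918500
step 4 [2y] zero: DF = P = 4479/5000 ≈ 0.895800
step 5 [2.5y] bond c/2=1/50: DF=(245717/250000 − 1/50·(0.988800+0.945200+0.918500+0.895800))/(1+1/50) = 8901/10000 ≈ 0.890100
step 6 [3y] zero: DF = P = 1749/2000 ≈ 0.874500
step 7 [3.5y] zero: DF = P = 8311/10000 ≈ 0.831100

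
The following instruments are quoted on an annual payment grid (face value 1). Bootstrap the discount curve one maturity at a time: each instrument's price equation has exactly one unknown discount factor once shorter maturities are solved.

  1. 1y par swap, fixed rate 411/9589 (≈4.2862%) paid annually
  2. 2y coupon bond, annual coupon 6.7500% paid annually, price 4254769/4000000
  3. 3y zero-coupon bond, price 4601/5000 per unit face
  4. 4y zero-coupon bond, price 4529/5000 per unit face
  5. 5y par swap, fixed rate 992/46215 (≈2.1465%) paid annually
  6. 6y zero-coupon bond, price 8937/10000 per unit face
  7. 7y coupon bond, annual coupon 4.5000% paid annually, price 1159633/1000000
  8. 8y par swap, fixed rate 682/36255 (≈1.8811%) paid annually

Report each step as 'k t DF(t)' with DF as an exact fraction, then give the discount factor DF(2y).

step 1 [1y] swap r/1=411/9589: DF=(1 − 411/9589·(0))/(1+411/9589) = 9589/10000 ≈ 0.958900
step 2 [2y] bond c/1=27/400: DF=(4254769/4000000 − 27/400·(0.958900))/(1+27/400) = 4679/5000 ≈ 0.935800
step 3 [3y] zero: DF = P = 4601/5000 ≈ 0.920200
step 4 [4y] zero: DF = P = 4529/5000 ≈ 0.905800
step 5 [5y] swap r/1=992/46215: DF=(1 − 992/46215·(0.958900+0.935800+0.920200+0.905800))/(1+992/46215) = 563/625 ≈ 0.900800
step 6 [6y] zero: DF = P = 8937/10000 ≈ 0.893700
step 7 [7y] bond c/1=9/200: DF=(1159633/1000000 − 9/200·(0.958900+0.935800+0.920200+0.905800+0.900800+0.893700))/(1+9/200) = 4361/5000 ≈ 0.872200
step 8 [8y] swap r/1=682/36255: DF=(1 − 682/36255·(0.958900+0.935800+0.920200+0.905800+0.900800+0.893700+0.872200))/(1+682/36255) = 2159/2500 ≈ 0.863600

1 1 9589/10000
2 2 4679/5000
3 3 4601/5000
4 4 4529/5000
5 5 563/625
6 6 8937/10000
7 7 4361/5000
8 8 2159/2500
DF(2y) = 4679/5000 ≈ 0.935800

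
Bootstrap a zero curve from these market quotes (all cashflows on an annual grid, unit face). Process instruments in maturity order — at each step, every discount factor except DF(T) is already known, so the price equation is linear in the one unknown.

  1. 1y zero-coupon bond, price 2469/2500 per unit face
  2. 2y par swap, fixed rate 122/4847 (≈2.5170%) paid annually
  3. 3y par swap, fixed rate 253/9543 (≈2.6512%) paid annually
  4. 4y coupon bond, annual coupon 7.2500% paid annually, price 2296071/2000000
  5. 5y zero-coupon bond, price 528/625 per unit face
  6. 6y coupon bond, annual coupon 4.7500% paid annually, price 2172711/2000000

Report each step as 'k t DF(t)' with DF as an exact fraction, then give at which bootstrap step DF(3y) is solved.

1 1 2469/2500
2 2 1189/1250
3 3 9241/10000
4 4 8769/10000
5 5 528/625
6 6 2073/2500
DF(3y) is solved at step 3

step 1 [1y] zero: DF = P = 2469/2500 ≈ 0.987600
step 2 [2y] swap r/1=122/4847: DF=(1 − 122/4847·(0.987600))/(1+122/4847) = 1189/1250 ≈ 0.951200
step 3 [3y] swap r/1=253/9543: DF=(1 − 253/9543·(0.987600+0.951200))/(1+253/9543) = 9241/10000 ≈ 0.924100
step 4 [4y] bond c/1=29/400: DF=(2296071/2000000 − 29/400·(0.987600+0.951200+0.924100))/(1+29/400) = 8769/10000 ≈ 0.876900
step 5 [5y] zero: DF = P = 528/625 ≈ 0.844800
step 6 [6y] bond c/1=19/400: DF=(2172711/2000000 − 19/400·(0.987600+0.951200+0.924100+0.876900+0.844800))/(1+19/400) = 2073/2500 ≈ 0.829200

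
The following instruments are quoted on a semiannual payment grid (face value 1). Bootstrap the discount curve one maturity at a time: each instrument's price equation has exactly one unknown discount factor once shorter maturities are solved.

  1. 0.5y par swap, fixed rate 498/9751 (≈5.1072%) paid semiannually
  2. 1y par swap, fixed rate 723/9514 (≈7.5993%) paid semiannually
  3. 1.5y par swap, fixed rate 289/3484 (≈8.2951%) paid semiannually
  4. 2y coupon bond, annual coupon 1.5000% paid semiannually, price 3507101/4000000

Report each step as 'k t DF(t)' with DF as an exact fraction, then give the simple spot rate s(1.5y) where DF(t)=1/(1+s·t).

step 1 [0.5y] swap r/2=249/9751: DF=(1 − 249/9751·(0))/(1+249/9751) = 9751/10000 ≈ 0.975100
step 2 [1y] swap r/2=723/19028: DF=(1 − 723/19028·(0.975100))/(1+723/19028) = 9277/10000 ≈ 0.927700
step 3 [1.5y] swap r/2=289/6968: DF=(1 − 289/6968·(0.975100+0.927700))/(1+289/6968) = 2211/2500 ≈ 0.884400
step 4 [2y] bond c/2=3/400: DF=(3507101/4000000 − 3/400·(0.975100+0.927700+0.884400))/(1+3/400) = 1699/2000 ≈ 0.849500

1 1/2 9751/10000
2 1 9277/10000
3 3/2 2211/2500
4 2 1699/2000
s(1.5y) = (1/(2211/2500) − 1)/(3/2) = 578/6633 ≈ 8.7140%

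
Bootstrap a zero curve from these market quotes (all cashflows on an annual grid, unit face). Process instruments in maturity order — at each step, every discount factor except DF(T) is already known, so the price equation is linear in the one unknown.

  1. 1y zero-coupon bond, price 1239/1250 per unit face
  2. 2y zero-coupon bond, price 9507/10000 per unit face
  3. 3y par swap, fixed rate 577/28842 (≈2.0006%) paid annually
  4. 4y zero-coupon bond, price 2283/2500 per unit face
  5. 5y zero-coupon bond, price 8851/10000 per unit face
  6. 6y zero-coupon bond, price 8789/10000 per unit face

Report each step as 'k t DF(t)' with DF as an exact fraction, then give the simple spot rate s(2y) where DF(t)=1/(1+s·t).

step 1 [1y] zero: DF = P = 1239/1250 ≈ 0.991200
step 2 [2y] zero: DF = P = 9507/10000 ≈ 0.950700
step 3 [3y] swap r/1=577/28842: DF=(1 − 577/28842·(0.991200+0.950700))/(1+577/28842) = 9423/10000 ≈ 0.942300
step 4 [4y] zero: DF = P = 2283/2500 ≈ 0.913200
step 5 [5y] zero: DF = P = 8851/10000 ≈ 0.885100
step 6 [6y] zero: DF = P = 8789/10000 ≈ 0.878900

1 1 1239/1250
2 2 9507/10000
3 3 9423/10000
4 4 2283/2500
5 5 8851/10000
6 6 8789/10000
s(2y) = (1/(9507/10000) − 1)/(2) = 493/19014 ≈ 2.5928%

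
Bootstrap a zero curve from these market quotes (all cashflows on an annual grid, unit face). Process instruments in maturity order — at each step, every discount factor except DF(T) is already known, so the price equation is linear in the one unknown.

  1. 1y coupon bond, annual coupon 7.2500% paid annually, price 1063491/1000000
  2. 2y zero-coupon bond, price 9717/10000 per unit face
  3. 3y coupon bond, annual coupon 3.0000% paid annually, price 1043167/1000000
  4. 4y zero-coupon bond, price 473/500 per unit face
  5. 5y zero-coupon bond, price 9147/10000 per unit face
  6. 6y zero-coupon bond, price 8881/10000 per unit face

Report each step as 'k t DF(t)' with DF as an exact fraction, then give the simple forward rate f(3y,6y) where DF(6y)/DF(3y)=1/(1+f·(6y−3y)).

1 1 2479/2500
2 2 9717/10000
3 3 2389/2500
4 4 473/500
5 5 9147/10000
6 6 8881/10000
f(3y,6y) = ((2389/2500)/(8881/10000) − 1)/(3) = 225/8881 ≈ 2.5335%

step 1 [1y] bond c/1=29/400: DF=(1063491/1000000 − 29/400·(0))/(1+29/400) = 2479/2500 ≈ 0.991600
step 2 [2y] zero: DF = P = 9717/10000 ≈ 0.971700
step 3 [3y] bond c/1=3/100: DF=(1043167/1000000 − 3/100·(0.991600+0.971700))/(1+3/100) = 2389/2500 ≈ 0.955600
step 4 [4y] zero: DF = P = 473/500 ≈ 0.946000
step 5 [5y] zero: DF = P = 9147/10000 ≈ 0.914700
step 6 [6y] zero: DF = P = 8881/10000 ≈ 0.888100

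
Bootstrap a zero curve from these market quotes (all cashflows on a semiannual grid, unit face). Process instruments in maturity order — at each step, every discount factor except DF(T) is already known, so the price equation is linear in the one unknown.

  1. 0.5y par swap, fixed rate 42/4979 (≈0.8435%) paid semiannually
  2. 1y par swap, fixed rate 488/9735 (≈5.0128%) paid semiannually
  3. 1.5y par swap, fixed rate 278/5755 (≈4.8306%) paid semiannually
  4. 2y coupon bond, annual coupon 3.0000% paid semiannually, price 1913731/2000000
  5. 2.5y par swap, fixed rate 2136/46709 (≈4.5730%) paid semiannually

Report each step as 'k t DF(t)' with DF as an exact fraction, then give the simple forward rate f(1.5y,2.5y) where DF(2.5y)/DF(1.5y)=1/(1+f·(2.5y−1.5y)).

1 1/2 4979/5000
2 1 1189/1250
3 3/2 1861/2000
4 2 4501/5000
5 5/2 2233/2500
f(1.5y,2.5y) = ((1861/2000)/(2233/2500) − 1)/(1) = 373/8932 ≈ 4.1760%

step 1 [0.5y] swap r/2=21/4979: DF=(1 − 21/4979·(0))/(1+21/4979) = 4979/5000 ≈ 0.995800
step 2 [1y] swap r/2=244/9735: DF=(1 − 244/9735·(0.995800))/(1+244/9735) = 1189/1250 ≈ 0.951200
step 3 [1.5y] swap r/2=139/5755: DF=(1 − 139/5755·(0.995800+0.951200))/(1+139/5755) = 1861/2000 ≈ 0.930500
step 4 [2y] bond c/2=3/200: DF=(1913731/2000000 − 3/200·(0.995800+0.951200+0.930500))/(1+3/200) = 4501/5000 ≈ 0.900200
step 5 [2.5y] swap r/2=1068/46709: DF=(1 − 1068/46709·(0.995800+0.951200+0.930500+0.900200))/(1+1068/46709) = 2233/2500 ≈ 0.893200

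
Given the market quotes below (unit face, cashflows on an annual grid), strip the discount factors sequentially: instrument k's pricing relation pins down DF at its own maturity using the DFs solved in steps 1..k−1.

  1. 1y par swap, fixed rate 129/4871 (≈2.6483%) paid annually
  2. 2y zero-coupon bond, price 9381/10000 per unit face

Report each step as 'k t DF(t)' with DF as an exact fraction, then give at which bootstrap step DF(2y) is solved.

step 1 [1y] swap r/1=129/4871: DF=(1 − 129/4871·(0))/(1+129/4871) = 4871/5000 ≈ 0.974200
step 2 [2y] zero: DF = P = 9381/10000 ≈ 0.938100

1 1 4871/5000
2 2 9381/10000
DF(2y) is solved at step 2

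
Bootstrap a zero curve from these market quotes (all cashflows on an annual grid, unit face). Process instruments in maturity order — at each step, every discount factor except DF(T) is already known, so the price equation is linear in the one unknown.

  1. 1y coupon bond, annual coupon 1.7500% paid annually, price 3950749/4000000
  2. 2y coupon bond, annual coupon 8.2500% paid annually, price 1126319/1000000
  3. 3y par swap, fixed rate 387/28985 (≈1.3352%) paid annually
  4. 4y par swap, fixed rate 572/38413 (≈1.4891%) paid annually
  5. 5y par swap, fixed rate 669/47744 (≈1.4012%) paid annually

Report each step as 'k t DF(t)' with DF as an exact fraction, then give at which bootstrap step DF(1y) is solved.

step 1 [1y] bond c/1=7/400: DF=(3950749/4000000 − 7/400·(0))/(1+7/400) = 9707/10000 ≈ 0.970700
step 2 [2y] bond c/1=33/400: DF=(1126319/1000000 − 33/400·(0.970700))/(1+33/400) = 1933/2000 ≈ 0.966500
step 3 [3y] swap r/1=387/28985: DF=(1 − 387/28985·(0.970700+0.966500))/(1+387/28985) = 9613/10000 ≈ 0.961300
step 4 [4y] swap r/1=572/38413: DF=(1 − 572/38413·(0.970700+0.966500+0.961300))/(1+572/38413) = 2357/2500 ≈ 0.942800
step 5 [5y] swap r/1=669/47744: DF=(1 − 669/47744·(0.970700+0.966500+0.961300+0.942800))/(1+669/47744) = 9331/10000 ≈ 0.933100

1 1 9707/10000
2 2 1933/2000
3 3 9613/10000
4 4 2357/2500
5 5 9331/10000
DF(1y) is solved at step 1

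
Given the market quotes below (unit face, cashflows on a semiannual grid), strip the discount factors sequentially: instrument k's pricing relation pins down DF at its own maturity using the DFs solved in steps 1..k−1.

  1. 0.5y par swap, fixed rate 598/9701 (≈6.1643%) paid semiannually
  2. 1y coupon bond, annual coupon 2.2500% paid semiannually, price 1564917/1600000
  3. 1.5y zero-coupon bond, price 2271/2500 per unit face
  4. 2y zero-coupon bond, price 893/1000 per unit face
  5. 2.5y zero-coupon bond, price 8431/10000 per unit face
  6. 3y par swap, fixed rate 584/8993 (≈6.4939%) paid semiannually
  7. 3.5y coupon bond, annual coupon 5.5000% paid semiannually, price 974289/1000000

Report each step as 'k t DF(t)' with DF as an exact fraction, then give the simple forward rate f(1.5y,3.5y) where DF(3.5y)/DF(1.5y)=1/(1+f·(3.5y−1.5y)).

1 1/2 9701/10000
2 1 2391/2500
3 3/2 2271/2500
4 2 893/1000
5 5/2 8431/10000
6 3 1031/1250
7 7/2 4019/5000
f(1.5y,3.5y) = ((2271/2500)/(4019/5000) − 1)/(2) = 523/8038 ≈ 6.5066%

step 1 [0.5y] swap r/2=299/9701: DF=(1 − 299/9701·(0))/(1+299/9701) = 9701/10000 ≈ 0.970100
step 2 [1y] bond c/2=9/800: DF=(1564917/1600000 − 9/800·(0.970100))/(1+9/800) = 2391/2500 ≈ 0.956400
step 3 [1.5y] zero: DF = P = 2271/2500 ≈ 0.908400
step 4 [2y] zero: DF = P = 893/1000 ≈ 0.893000
step 5 [2.5y] zero: DF = P = 8431/10000 ≈ 0.843100
step 6 [3y] swap r/2=292/8993: DF=(1 − 292/8993·(0.970100+0.956400+0.908400+0.893000+0.843100))/(1+292/8993) = 1031/1250 ≈ 0.824800
step 7 [3.5y] bond c/2=11/400: DF=(974289/1000000 − 11/400·(0.970100+0.956400+0.908400+0.893000+0.843100+0.824800))/(1+11/400) = 4019/5000 ≈ 0.803800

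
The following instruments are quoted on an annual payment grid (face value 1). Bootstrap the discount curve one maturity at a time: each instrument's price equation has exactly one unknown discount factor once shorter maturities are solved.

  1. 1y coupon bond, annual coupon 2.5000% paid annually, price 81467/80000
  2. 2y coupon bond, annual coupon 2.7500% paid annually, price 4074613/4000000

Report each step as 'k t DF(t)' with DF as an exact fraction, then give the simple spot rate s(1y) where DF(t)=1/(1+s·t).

1 1 1987/2000
2 2 603/625
s(1y) = (1/(1987/2000) − 1)/(1) = 13/1987 ≈ 0.6543%

step 1 [1y] bond c/1=1/40: DF=(81467/80000 − 1/40·(0))/(1+1/40) = 1987/2000 ≈ 0.993500
step 2 [2y] bond c/1=11/400: DF=(4074613/4000000 − 11/400·(0.993500))/(1+11/400) = 603/625 ≈ 0.964800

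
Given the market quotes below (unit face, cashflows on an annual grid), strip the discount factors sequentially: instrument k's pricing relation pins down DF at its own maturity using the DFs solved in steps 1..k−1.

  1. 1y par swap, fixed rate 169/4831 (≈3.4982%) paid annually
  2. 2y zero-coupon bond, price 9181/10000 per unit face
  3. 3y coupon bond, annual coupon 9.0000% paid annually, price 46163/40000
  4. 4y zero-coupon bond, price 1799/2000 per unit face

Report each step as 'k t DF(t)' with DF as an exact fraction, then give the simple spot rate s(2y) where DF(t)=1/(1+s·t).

step 1 [1y] swap r/1=169/4831: DF=(1 − 169/4831·(0))/(1+169/4831) = 4831/5000 ≈ 0.966200
step 2 [2y] zero: DF = P = 9181/10000 ≈ 0.918100
step 3 [3y] bond c/1=9/100: DF=(46163/40000 − 9/100·(0.966200+0.918100))/(1+9/100) = 1129/1250 ≈ 0.903200
step 4 [4y] zero: DF = P = 1799/2000 ≈ 0.899500

1 1 4831/5000
2 2 9181/10000
3 3 1129/1250
4 4 1799/2000
s(2y) = (1/(9181/10000) − 1)/(2) = 819/18362 ≈ 4.4603%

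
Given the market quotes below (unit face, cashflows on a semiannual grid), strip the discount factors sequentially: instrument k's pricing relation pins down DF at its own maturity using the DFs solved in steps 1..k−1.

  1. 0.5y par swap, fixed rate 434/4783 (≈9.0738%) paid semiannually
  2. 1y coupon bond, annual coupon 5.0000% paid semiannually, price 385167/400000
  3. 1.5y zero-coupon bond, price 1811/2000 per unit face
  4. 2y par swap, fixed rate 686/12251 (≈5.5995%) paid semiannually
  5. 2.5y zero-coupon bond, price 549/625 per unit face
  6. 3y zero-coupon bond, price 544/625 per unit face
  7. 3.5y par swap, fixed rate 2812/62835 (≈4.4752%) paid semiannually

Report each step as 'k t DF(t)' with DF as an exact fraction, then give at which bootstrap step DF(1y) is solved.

1 1/2 4783/5000
2 1 9161/10000
3 3/2 1811/2000
4 2 8971/10000
5 5/2 549/625
6 3 544/625
7 7/2 4297/5000
DF(1y) is solved at step 2

step 1 [0.5y] swap r/2=217/4783: DF=(1 − 217/4783·(0))/(1+217/4783) = 4783/5000 ≈ 0.956600
step 2 [1y] bond c/2=1/40: DF=(385167/400000 − 1/40·(0.956600))/(1+1/40) = 9161/10000 ≈ 0.916100
step 3 [1.5y] zero: DF = P = 1811/2000 ≈ 0.905500
step 4 [2y] swap r/2=343/12251: DF=(1 − 343/12251·(0.956600+0.916100+0.905500))/(1+343/12251) = 8971/10000 ≈ 0.897100
step 5 [2.5y] zero: DF = P = 549/625 ≈ 0.878400
step 6 [3y] zero: DF = P = 544/625 ≈ 0.870400
step 7 [3.5y] swap r/2=1406/62835: DF=(1 − 1406/62835·(0.956600+0.916100+0.905500+0.897100+0.878400+0.870400))/(1+1406/62835) = 4297/5000 ≈ 0.859400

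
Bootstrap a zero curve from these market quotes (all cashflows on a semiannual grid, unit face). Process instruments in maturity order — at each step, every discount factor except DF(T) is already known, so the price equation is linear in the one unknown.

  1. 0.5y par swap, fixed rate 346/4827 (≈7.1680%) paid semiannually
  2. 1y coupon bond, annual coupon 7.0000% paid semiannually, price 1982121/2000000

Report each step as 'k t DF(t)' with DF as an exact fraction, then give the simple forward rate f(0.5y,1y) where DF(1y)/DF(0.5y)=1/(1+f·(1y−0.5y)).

step 1 [0.5y] swap r/2=173/4827: DF=(1 − 173/4827·(0))/(1+173/4827) = 4827/5000 ≈ 0.965400
step 2 [1y] bond c/2=7/200: DF=(1982121/2000000 − 7/200·(0.965400))/(1+7/200) = 9249/10000 ≈ 0.924900

1 1/2 4827/5000
2 1 9249/10000
f(0.5y,1y) = ((4827/5000)/(9249/10000) − 1)/(1/2) = 270/3083 ≈ 8.7577%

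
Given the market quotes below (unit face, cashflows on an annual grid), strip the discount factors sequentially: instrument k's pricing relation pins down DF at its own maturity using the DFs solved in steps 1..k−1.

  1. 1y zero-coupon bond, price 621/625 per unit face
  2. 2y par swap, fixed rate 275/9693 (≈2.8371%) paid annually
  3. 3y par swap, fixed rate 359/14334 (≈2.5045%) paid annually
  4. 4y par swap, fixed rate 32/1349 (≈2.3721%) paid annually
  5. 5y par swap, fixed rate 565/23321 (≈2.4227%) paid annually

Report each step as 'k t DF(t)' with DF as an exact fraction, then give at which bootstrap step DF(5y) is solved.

step 1 [1y] zero: DF = P = 621/625 ≈ 0.993600
step 2 [2y] swap r/1=275/9693: DF=(1 − 275/9693·(0.993600))/(1+275/9693) = 189/200 ≈ 0.945000
step 3 [3y] swap r/1=359/14334: DF=(1 − 359/14334·(0.993600+0.945000))/(1+359/14334) = 4641/5000 ≈ 0.928200
step 4 [4y] swap r/1=32/1349: DF=(1 − 32/1349·(0.993600+0.945000+0.928200))/(1+32/1349) = 569/625 ≈ 0.910400
step 5 [5y] swap r/1=565/23321: DF=(1 − 565/23321·(0.993600+0.945000+0.928200+0.910400))/(1+565/23321) = 887/1000 ≈ 0.887000

1 1 621/625
2 2 189/200
3 3 4641/5000
4 4 569/625
5 5 887/1000
DF(5y) is solved at step 5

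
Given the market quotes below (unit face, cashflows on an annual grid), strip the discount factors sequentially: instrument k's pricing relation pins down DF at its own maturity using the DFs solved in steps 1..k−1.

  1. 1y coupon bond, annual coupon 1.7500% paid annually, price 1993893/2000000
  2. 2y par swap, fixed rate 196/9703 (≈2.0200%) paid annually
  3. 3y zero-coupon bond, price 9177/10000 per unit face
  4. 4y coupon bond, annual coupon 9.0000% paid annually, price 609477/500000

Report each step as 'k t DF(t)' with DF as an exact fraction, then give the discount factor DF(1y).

1 1 4899/5000
2 2 1201/1250
3 3 9177/10000
4 4 8823/10000
DF(1y) = 4899/5000 ≈ 0.979800

step 1 [1y] bond c/1=7/400: DF=(1993893/2000000 − 7/400·(0))/(1+7/400) = 4899/5000 ≈ 0.979800
step 2 [2y] swap r/1=196/9703: DF=(1 − 196/9703·(0.979800))/(1+196/9703) = 1201/1250 ≈ 0.960800
step 3 [3y] zero: DF = P = 9177/10000 ≈ 0.917700
step 4 [4y] bond c/1=9/100: DF=(609477/500000 − 9/100·(0.979800+0.960800+0.917700))/(1+9/100) = 8823/10000 ≈ 0.882300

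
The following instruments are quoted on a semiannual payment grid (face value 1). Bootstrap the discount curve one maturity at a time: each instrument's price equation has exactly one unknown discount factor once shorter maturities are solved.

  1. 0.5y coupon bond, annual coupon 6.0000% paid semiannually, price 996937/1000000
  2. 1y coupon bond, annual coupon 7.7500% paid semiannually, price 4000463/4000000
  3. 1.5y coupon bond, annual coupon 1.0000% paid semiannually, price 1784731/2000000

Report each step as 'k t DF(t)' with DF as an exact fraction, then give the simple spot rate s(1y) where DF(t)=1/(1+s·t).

step 1 [0.5y] bond c/2=3/100: DF=(996937/1000000 − 3/100·(0))/(1+3/100) = 9679/10000 ≈ 0.967900
step 2 [1y] bond c/2=31/800: DF=(4000463/4000000 − 31/800·(0.967900))/(1+31/800) = 9267/10000 ≈ 0.926700
step 3 [1.5y] bond c/2=1/200: DF=(1784731/2000000 − 1/200·(0.967900+0.926700))/(1+1/200) = 1757/2000 ≈ 0.878500

1 1/2 9679/10000
2 1 9267/10000
3 3/2 1757/2000
s(1y) = (1/(9267/10000) − 1)/(1) = 733/9267 ≈ 7.9098%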